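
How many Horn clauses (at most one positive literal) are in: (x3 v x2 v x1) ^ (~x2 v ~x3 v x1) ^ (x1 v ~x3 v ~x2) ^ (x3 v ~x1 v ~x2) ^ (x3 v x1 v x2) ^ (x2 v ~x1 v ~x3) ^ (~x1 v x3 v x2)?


A Horn clause has at most one positive literal.
Clause 1: 3 positive lit(s) -> not Horn
Clause 2: 1 positive lit(s) -> Horn
Clause 3: 1 positive lit(s) -> Horn
Clause 4: 1 positive lit(s) -> Horn
Clause 5: 3 positive lit(s) -> not Horn
Clause 6: 1 positive lit(s) -> Horn
Clause 7: 2 positive lit(s) -> not Horn
Total Horn clauses = 4.

4


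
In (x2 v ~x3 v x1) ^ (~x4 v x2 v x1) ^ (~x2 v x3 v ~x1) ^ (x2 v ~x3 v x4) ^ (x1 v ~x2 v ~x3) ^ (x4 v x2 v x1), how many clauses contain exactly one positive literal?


A definite clause has exactly one positive literal.
Clause 1: 2 positive -> not definite
Clause 2: 2 positive -> not definite
Clause 3: 1 positive -> definite
Clause 4: 2 positive -> not definite
Clause 5: 1 positive -> definite
Clause 6: 3 positive -> not definite
Definite clause count = 2.

2


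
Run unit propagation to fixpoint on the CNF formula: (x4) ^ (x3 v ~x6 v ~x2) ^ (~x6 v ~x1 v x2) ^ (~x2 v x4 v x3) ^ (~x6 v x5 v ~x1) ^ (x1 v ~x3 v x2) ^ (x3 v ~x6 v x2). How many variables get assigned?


Unit propagation repeatedly assigns the literal in any unit clause, then simplifies.
Assignments in order: x4 = T.
No further unit clauses remain.
Total variables assigned = 1.

1


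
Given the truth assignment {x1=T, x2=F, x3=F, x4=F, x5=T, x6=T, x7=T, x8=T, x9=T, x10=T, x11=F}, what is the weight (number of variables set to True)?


The weight is the number of variables assigned True.
True variables: x1, x5, x6, x7, x8, x9, x10.
Weight = 7.

7


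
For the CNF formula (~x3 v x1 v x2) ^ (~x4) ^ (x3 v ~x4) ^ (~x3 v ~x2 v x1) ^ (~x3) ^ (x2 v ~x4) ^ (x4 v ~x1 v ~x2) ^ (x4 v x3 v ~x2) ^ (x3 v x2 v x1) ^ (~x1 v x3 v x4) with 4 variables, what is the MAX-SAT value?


Enumerate all 16 truth assignments.
For each, count how many of the 10 clauses are satisfied.
The formula is not fully satisfiable, so the maximum is below 10.
Maximum simultaneously satisfiable clauses = 9.

9


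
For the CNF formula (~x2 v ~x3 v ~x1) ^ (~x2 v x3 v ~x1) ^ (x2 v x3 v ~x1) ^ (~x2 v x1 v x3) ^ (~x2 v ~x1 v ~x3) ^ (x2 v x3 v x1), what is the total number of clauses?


Each group enclosed in parentheses joined by ^ is one clause.
Counting the conjuncts: 6 clauses.

6


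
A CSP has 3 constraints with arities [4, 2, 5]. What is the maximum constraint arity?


The arities are: 4, 2, 5.
Scan for the maximum value.
Maximum arity = 5.

5


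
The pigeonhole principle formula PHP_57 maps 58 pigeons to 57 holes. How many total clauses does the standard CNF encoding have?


The PHP encoding has two parts:
1) At-least-one-hole clauses: 58 (one per pigeon, each with 57 literals).
2) At-most-one-pigeon-per-hole clauses: 57 holes * C(58,2) = 57 * 1653 = 94221.
Total clauses = 58 + 94221 = 94279.

94279


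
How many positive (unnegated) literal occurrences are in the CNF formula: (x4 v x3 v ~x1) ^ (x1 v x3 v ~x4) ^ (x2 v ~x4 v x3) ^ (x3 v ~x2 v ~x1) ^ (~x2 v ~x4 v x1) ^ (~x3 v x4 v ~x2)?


Scan each clause for unnegated literals.
Clause 1: 2 positive; Clause 2: 2 positive; Clause 3: 2 positive; Clause 4: 1 positive; Clause 5: 1 positive; Clause 6: 1 positive.
Total positive literal occurrences = 9.

9


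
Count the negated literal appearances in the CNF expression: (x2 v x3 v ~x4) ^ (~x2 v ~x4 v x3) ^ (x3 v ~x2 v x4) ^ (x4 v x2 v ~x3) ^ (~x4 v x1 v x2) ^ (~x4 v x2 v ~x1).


Scan each clause for negated literals.
Clause 1: 1 negative; Clause 2: 2 negative; Clause 3: 1 negative; Clause 4: 1 negative; Clause 5: 1 negative; Clause 6: 2 negative.
Total negative literal occurrences = 8.

8


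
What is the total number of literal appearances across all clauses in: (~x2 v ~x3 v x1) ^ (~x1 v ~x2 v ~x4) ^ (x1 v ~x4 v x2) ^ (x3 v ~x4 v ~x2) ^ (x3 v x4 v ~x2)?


Clause lengths: 3, 3, 3, 3, 3.
Sum = 3 + 3 + 3 + 3 + 3 = 15.

15


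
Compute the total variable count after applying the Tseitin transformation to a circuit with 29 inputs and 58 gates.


The Tseitin transformation introduces one auxiliary variable per gate.
Total variables = inputs + gates = 29 + 58 = 87.

87


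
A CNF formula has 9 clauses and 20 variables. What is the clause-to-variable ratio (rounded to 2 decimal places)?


Clause-to-variable ratio = clauses / variables.
9 / 20 = 0.45.

0.45


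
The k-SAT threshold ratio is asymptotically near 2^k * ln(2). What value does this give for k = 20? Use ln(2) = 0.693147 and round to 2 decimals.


Using the asymptotic formula: threshold ~ 2^k * ln(2).
2^20 = 1048576.
1048576 * 0.693147 = 726817.31.

726817.31


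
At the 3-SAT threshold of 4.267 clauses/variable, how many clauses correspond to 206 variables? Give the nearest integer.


The 3-SAT phase transition occurs at approximately 4.267 clauses per variable.
m = 4.267 * 206 = 879.002.
Rounded to nearest integer: 879.

879


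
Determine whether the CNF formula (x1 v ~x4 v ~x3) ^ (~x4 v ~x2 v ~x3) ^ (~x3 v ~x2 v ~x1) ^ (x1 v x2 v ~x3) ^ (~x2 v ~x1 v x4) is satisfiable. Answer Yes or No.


Check all 16 possible truth assignments.
Number of satisfying assignments found: 10.
The formula is satisfiable.

Yes


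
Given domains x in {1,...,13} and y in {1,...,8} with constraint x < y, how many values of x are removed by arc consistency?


For the constraint x < y, x needs a supporting value in y's domain.
x can be at most 7 (one less than y's maximum).
Valid x values from domain: 7 out of 13.
Pruned = 13 - 7 = 6.

6


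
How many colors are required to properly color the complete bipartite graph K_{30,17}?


K_{30,17} is bipartite by definition: the two parts are independent sets, with every edge crossing between them.
Color all vertices in one part with color 1 and all vertices in the other part with color 2.
Since the graph has at least one edge, one color does not suffice.
Chromatic number = 2.

2


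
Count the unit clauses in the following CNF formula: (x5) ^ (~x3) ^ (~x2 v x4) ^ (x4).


A unit clause contains exactly one literal.
Unit clauses found: (x5), (~x3), (x4).
Count = 3.

3


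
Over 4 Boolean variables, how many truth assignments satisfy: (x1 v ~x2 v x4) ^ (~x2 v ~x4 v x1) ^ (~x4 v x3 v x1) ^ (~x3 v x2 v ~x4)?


Enumerate all 16 truth assignments over 4 variables.
Test each against every clause.
Satisfying assignments found: 9.

9


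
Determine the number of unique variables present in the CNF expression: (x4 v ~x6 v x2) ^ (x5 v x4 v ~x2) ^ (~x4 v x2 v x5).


Identify each distinct variable in the formula.
Variables found: x2, x4, x5, x6.
Total distinct variables = 4.

4


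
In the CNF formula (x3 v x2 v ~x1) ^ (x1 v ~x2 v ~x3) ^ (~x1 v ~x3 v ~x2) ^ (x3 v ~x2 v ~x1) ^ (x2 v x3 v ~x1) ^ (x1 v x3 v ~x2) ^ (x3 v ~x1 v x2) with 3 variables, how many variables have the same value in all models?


Find all satisfying assignments: 3 model(s).
Check which variables have the same value in every model.
Fixed variables: x2=F.
Backbone size = 1.

1


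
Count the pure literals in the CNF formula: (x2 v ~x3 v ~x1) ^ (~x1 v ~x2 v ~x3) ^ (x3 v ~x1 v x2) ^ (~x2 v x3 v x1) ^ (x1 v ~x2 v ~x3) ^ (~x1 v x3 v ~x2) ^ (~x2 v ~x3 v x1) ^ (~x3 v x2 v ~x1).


A pure literal appears in only one polarity across all clauses.
No pure literals found.
Count = 0.

0


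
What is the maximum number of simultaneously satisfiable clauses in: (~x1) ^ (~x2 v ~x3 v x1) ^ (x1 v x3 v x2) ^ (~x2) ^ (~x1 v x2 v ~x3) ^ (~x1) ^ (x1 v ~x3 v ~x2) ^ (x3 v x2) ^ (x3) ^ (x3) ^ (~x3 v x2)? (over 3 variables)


Enumerate all 8 truth assignments.
For each, count how many of the 11 clauses are satisfied.
The formula is not fully satisfiable, so the maximum is below 11.
Maximum simultaneously satisfiable clauses = 10.

10


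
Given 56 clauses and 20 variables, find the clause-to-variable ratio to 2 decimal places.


Clause-to-variable ratio = clauses / variables.
56 / 20 = 2.8.

2.8


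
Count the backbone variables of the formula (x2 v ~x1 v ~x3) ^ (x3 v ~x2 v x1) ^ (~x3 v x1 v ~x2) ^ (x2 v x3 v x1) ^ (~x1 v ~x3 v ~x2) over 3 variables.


Find all satisfying assignments: 3 model(s).
Check which variables have the same value in every model.
No variable is fixed across all models.
Backbone size = 0.

0


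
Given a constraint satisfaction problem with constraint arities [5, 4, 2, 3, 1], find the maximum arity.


The arities are: 5, 4, 2, 3, 1.
Scan for the maximum value.
Maximum arity = 5.

5


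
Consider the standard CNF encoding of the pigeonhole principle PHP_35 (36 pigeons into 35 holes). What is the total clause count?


The PHP encoding has two parts:
1) At-least-one-hole clauses: 36 (one per pigeon, each with 35 literals).
2) At-most-one-pigeon-per-hole clauses: 35 holes * C(36,2) = 35 * 630 = 22050.
Total clauses = 36 + 22050 = 22086.

22086


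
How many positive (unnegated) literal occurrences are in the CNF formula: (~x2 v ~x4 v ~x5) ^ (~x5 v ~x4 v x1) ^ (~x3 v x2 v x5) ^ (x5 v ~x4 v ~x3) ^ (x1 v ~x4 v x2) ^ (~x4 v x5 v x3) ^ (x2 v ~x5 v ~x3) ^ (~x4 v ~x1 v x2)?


Scan each clause for unnegated literals.
Clause 1: 0 positive; Clause 2: 1 positive; Clause 3: 2 positive; Clause 4: 1 positive; Clause 5: 2 positive; Clause 6: 2 positive; Clause 7: 1 positive; Clause 8: 1 positive.
Total positive literal occurrences = 10.

10


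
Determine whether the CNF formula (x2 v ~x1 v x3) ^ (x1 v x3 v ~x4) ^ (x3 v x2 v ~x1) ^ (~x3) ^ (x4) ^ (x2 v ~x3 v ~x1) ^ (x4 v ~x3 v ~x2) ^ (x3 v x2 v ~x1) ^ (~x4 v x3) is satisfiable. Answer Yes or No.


Check all 16 possible truth assignments.
Number of satisfying assignments found: 0.
The formula is unsatisfiable.

No


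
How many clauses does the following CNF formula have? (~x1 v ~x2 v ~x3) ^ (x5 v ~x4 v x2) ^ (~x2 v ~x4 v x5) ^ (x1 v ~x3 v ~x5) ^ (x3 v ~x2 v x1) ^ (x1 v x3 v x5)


Each group enclosed in parentheses joined by ^ is one clause.
Counting the conjuncts: 6 clauses.

6


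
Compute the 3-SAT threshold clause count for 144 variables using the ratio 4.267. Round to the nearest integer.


The 3-SAT phase transition occurs at approximately 4.267 clauses per variable.
m = 4.267 * 144 = 614.448.
Rounded to nearest integer: 614.

614


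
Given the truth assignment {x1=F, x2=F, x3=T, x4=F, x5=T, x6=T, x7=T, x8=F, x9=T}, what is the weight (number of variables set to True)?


The weight is the number of variables assigned True.
True variables: x3, x5, x6, x7, x9.
Weight = 5.

5


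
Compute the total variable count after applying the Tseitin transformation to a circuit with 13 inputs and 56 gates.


The Tseitin transformation introduces one auxiliary variable per gate.
Total variables = inputs + gates = 13 + 56 = 69.

69


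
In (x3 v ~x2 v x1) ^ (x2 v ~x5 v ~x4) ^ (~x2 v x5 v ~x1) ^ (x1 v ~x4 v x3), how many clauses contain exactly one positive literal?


A definite clause has exactly one positive literal.
Clause 1: 2 positive -> not definite
Clause 2: 1 positive -> definite
Clause 3: 1 positive -> definite
Clause 4: 2 positive -> not definite
Definite clause count = 2.

2


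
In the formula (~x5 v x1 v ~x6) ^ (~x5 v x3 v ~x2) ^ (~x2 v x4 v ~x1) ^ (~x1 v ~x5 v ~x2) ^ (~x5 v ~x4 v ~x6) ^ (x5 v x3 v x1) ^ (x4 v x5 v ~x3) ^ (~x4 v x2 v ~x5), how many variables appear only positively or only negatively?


A pure literal appears in only one polarity across all clauses.
Pure literals: x6 (negative only).
Count = 1.

1


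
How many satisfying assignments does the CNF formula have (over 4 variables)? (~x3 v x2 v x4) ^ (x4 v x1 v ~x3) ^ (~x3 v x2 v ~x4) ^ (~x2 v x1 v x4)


Enumerate all 16 truth assignments over 4 variables.
Test each against every clause.
Satisfying assignments found: 10.

10


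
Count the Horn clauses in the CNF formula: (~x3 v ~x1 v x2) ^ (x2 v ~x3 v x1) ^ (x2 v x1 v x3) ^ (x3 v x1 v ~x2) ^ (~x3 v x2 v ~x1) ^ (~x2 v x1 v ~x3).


A Horn clause has at most one positive literal.
Clause 1: 1 positive lit(s) -> Horn
Clause 2: 2 positive lit(s) -> not Horn
Clause 3: 3 positive lit(s) -> not Horn
Clause 4: 2 positive lit(s) -> not Horn
Clause 5: 1 positive lit(s) -> Horn
Clause 6: 1 positive lit(s) -> Horn
Total Horn clauses = 3.

3


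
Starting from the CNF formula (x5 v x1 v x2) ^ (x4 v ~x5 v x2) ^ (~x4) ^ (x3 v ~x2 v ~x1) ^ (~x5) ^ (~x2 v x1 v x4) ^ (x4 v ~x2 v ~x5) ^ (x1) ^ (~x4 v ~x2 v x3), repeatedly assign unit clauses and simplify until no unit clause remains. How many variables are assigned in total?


Unit propagation repeatedly assigns the literal in any unit clause, then simplifies.
Assignments in order: x4 = F, x5 = F, x1 = T.
No further unit clauses remain.
Total variables assigned = 3.

3


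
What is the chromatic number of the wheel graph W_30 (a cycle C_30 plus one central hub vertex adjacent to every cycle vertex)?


W_30 consists of the cycle C_30 together with a hub vertex adjacent to every cycle vertex.
The cycle C_30 needs 2 colors (even cycle -> 2).
The hub is adjacent to every cycle vertex, so it must receive a new color distinct from all of them.
Chromatic number = 2 + 1 = 3.

3


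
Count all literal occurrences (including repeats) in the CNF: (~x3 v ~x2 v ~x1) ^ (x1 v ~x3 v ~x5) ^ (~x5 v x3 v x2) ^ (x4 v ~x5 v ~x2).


Clause lengths: 3, 3, 3, 3.
Sum = 3 + 3 + 3 + 3 = 12.

12


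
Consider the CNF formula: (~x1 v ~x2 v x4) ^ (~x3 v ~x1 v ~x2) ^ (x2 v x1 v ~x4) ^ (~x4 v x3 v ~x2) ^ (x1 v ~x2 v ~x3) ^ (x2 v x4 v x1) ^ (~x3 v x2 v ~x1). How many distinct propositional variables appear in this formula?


Identify each distinct variable in the formula.
Variables found: x1, x2, x3, x4.
Total distinct variables = 4.

4


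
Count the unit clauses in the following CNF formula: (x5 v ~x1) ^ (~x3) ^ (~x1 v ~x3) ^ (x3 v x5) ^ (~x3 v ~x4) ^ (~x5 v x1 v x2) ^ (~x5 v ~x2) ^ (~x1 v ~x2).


A unit clause contains exactly one literal.
Unit clauses found: (~x3).
Count = 1.

1


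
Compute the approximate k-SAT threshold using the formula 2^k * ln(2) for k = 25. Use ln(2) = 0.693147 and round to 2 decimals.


Using the asymptotic formula: threshold ~ 2^k * ln(2).
2^25 = 33554432.
33554432 * 0.693147 = 23258153.88.

23258153.88


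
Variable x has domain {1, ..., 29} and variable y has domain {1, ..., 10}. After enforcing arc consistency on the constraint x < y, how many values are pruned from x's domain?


For the constraint x < y, x needs a supporting value in y's domain.
x can be at most 9 (one less than y's maximum).
Valid x values from domain: 9 out of 29.
Pruned = 29 - 9 = 20.

20


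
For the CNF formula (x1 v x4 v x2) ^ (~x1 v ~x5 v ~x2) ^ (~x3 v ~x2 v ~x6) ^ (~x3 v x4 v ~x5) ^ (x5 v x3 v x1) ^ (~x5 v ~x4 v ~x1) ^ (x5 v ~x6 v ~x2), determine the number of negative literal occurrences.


Scan each clause for negated literals.
Clause 1: 0 negative; Clause 2: 3 negative; Clause 3: 3 negative; Clause 4: 2 negative; Clause 5: 0 negative; Clause 6: 3 negative; Clause 7: 2 negative.
Total negative literal occurrences = 13.

13


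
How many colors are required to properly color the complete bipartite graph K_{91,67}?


K_{91,67} is bipartite by definition: the two parts are independent sets, with every edge crossing between them.
Color all vertices in one part with color 1 and all vertices in the other part with color 2.
Since the graph has at least one edge, one color does not suffice.
Chromatic number = 2.

2


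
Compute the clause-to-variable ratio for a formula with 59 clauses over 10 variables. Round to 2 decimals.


Clause-to-variable ratio = clauses / variables.
59 / 10 = 5.9.

5.9


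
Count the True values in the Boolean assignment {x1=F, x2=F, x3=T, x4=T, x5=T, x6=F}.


The weight is the number of variables assigned True.
True variables: x3, x4, x5.
Weight = 3.

3


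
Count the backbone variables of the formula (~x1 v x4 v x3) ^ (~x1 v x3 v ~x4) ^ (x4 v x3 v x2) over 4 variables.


Find all satisfying assignments: 11 model(s).
Check which variables have the same value in every model.
No variable is fixed across all models.
Backbone size = 0.

0


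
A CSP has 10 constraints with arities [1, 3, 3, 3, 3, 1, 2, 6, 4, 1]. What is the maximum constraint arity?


The arities are: 1, 3, 3, 3, 3, 1, 2, 6, 4, 1.
Scan for the maximum value.
Maximum arity = 6.

6


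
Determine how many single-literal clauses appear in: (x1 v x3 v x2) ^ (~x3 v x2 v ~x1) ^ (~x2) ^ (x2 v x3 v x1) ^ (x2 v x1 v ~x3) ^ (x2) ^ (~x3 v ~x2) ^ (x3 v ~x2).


A unit clause contains exactly one literal.
Unit clauses found: (~x2), (x2).
Count = 2.

2


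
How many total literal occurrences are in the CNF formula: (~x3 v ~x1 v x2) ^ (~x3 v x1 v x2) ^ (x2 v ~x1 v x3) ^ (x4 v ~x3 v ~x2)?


Clause lengths: 3, 3, 3, 3.
Sum = 3 + 3 + 3 + 3 = 12.

12


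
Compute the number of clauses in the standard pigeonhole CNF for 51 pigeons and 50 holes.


The PHP encoding has two parts:
1) At-least-one-hole clauses: 51 (one per pigeon, each with 50 literals).
2) At-most-one-pigeon-per-hole clauses: 50 holes * C(51,2) = 50 * 1275 = 63750.
Total clauses = 51 + 63750 = 63801.

63801


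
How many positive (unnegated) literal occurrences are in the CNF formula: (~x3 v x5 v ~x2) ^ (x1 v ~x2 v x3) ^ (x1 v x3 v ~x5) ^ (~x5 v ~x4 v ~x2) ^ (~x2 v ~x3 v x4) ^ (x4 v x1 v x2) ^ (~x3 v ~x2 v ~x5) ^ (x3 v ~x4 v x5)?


Scan each clause for unnegated literals.
Clause 1: 1 positive; Clause 2: 2 positive; Clause 3: 2 positive; Clause 4: 0 positive; Clause 5: 1 positive; Clause 6: 3 positive; Clause 7: 0 positive; Clause 8: 2 positive.
Total positive literal occurrences = 11.

11


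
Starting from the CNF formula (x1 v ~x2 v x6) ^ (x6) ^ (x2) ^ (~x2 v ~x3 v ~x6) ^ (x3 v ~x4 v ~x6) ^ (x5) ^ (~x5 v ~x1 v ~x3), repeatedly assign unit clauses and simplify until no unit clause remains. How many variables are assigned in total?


Unit propagation repeatedly assigns the literal in any unit clause, then simplifies.
Assignments in order: x6 = T, x2 = T, x3 = F, x4 = F, x5 = T.
No further unit clauses remain.
Total variables assigned = 5.

5


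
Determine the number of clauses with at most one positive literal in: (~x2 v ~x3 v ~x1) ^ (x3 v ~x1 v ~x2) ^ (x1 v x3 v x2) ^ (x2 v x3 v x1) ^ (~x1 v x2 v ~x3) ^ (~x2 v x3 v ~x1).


A Horn clause has at most one positive literal.
Clause 1: 0 positive lit(s) -> Horn
Clause 2: 1 positive lit(s) -> Horn
Clause 3: 3 positive lit(s) -> not Horn
Clause 4: 3 positive lit(s) -> not Horn
Clause 5: 1 positive lit(s) -> Horn
Clause 6: 1 positive lit(s) -> Horn
Total Horn clauses = 4.

4


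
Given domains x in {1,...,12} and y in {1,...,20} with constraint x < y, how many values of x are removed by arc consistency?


For the constraint x < y, x needs a supporting value in y's domain.
x can be at most 19 (one less than y's maximum).
Valid x values from domain: 12 out of 12.
Pruned = 12 - 12 = 0.

0


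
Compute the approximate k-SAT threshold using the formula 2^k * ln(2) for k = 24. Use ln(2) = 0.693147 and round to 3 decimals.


Using the asymptotic formula: threshold ~ 2^k * ln(2).
2^24 = 16777216.
16777216 * 0.693147 = 11629076.939.

11629076.939


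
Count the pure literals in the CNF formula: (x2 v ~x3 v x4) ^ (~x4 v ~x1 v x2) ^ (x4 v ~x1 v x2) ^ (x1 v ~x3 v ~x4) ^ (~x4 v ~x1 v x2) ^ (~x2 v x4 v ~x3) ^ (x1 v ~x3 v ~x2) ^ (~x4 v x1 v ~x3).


A pure literal appears in only one polarity across all clauses.
Pure literals: x3 (negative only).
Count = 1.

1


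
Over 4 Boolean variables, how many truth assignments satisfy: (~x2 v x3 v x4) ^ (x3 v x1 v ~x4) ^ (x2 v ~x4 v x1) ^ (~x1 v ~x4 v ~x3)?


Enumerate all 16 truth assignments over 4 variables.
Test each against every clause.
Satisfying assignments found: 9.

9


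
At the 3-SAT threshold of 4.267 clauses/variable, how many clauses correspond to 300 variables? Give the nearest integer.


The 3-SAT phase transition occurs at approximately 4.267 clauses per variable.
m = 4.267 * 300 = 1280.1.
Rounded to nearest integer: 1280.

1280


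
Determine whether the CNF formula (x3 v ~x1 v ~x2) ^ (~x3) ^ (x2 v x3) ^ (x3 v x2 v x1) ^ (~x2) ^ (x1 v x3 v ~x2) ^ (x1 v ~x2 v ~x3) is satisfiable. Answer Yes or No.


Check all 8 possible truth assignments.
Number of satisfying assignments found: 0.
The formula is unsatisfiable.

No


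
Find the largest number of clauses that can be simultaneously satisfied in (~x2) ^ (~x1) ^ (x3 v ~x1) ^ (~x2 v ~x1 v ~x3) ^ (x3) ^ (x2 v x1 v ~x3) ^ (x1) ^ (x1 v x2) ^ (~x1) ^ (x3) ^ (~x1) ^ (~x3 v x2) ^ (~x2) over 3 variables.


Enumerate all 8 truth assignments.
For each, count how many of the 13 clauses are satisfied.
The formula is not fully satisfiable, so the maximum is below 13.
Maximum simultaneously satisfiable clauses = 10.

10


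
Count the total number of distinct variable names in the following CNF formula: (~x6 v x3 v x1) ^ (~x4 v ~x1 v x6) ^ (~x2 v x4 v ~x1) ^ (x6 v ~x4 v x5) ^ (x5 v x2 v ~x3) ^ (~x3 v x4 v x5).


Identify each distinct variable in the formula.
Variables found: x1, x2, x3, x4, x5, x6.
Total distinct variables = 6.

6


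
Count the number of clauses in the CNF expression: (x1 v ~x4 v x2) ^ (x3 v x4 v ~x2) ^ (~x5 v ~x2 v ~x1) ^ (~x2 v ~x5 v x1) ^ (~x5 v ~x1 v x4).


Each group enclosed in parentheses joined by ^ is one clause.
Counting the conjuncts: 5 clauses.

5


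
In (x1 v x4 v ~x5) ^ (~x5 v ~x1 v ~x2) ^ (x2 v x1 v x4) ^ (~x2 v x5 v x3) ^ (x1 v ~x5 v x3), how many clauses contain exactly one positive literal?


A definite clause has exactly one positive literal.
Clause 1: 2 positive -> not definite
Clause 2: 0 positive -> not definite
Clause 3: 3 positive -> not definite
Clause 4: 2 positive -> not definite
Clause 5: 2 positive -> not definite
Definite clause count = 0.

0


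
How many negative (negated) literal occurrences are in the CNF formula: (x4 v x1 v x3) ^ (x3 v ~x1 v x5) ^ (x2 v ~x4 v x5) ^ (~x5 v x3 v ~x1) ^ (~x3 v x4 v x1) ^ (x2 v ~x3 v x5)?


Scan each clause for negated literals.
Clause 1: 0 negative; Clause 2: 1 negative; Clause 3: 1 negative; Clause 4: 2 negative; Clause 5: 1 negative; Clause 6: 1 negative.
Total negative literal occurrences = 6.

6


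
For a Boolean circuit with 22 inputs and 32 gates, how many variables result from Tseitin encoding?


The Tseitin transformation introduces one auxiliary variable per gate.
Total variables = inputs + gates = 22 + 32 = 54.

54


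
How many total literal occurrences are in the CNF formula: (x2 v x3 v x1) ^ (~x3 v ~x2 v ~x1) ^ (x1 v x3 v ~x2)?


Clause lengths: 3, 3, 3.
Sum = 3 + 3 + 3 = 9.

9


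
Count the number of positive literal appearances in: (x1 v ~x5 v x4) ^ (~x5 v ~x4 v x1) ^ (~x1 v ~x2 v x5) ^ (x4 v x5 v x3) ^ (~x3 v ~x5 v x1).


Scan each clause for unnegated literals.
Clause 1: 2 positive; Clause 2: 1 positive; Clause 3: 1 positive; Clause 4: 3 positive; Clause 5: 1 positive.
Total positive literal occurrences = 8.

8


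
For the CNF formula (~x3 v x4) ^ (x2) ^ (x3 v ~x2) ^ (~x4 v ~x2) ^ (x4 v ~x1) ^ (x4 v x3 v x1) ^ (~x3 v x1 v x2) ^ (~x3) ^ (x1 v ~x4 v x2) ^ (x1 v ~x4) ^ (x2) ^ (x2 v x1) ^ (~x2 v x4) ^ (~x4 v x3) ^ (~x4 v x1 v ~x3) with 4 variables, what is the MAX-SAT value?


Enumerate all 16 truth assignments.
For each, count how many of the 15 clauses are satisfied.
The formula is not fully satisfiable, so the maximum is below 15.
Maximum simultaneously satisfiable clauses = 13.

13


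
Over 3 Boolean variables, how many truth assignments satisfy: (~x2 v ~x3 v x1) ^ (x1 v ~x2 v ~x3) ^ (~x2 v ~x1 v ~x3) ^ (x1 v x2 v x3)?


Enumerate all 8 truth assignments over 3 variables.
Test each against every clause.
Satisfying assignments found: 5.

5


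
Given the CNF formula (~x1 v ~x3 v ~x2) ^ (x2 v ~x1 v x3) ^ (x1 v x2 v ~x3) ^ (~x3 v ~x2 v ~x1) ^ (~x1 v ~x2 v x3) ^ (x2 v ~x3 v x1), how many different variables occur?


Identify each distinct variable in the formula.
Variables found: x1, x2, x3.
Total distinct variables = 3.

3


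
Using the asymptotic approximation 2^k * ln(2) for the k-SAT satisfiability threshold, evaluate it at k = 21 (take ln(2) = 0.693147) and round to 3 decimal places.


Using the asymptotic formula: threshold ~ 2^k * ln(2).
2^21 = 2097152.
2097152 * 0.693147 = 1453634.617.

1453634.617


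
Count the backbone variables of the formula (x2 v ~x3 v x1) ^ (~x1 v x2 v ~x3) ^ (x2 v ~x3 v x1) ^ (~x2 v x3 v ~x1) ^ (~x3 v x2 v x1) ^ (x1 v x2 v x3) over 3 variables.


Find all satisfying assignments: 4 model(s).
Check which variables have the same value in every model.
No variable is fixed across all models.
Backbone size = 0.

0


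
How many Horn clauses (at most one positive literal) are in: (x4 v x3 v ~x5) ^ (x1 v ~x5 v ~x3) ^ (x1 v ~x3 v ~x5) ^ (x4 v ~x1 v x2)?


A Horn clause has at most one positive literal.
Clause 1: 2 positive lit(s) -> not Horn
Clause 2: 1 positive lit(s) -> Horn
Clause 3: 1 positive lit(s) -> Horn
Clause 4: 2 positive lit(s) -> not Horn
Total Horn clauses = 2.

2


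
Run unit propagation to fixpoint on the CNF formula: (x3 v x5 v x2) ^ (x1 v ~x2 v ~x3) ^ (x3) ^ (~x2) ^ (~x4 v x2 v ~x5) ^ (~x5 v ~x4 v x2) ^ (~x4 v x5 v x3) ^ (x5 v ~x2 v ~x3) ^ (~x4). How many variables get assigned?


Unit propagation repeatedly assigns the literal in any unit clause, then simplifies.
Assignments in order: x3 = T, x2 = F, x4 = F.
No further unit clauses remain.
Total variables assigned = 3.

3


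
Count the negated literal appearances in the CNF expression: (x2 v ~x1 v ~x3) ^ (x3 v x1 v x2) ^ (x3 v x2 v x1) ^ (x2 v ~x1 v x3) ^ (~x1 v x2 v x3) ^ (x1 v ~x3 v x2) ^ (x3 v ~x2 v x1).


Scan each clause for negated literals.
Clause 1: 2 negative; Clause 2: 0 negative; Clause 3: 0 negative; Clause 4: 1 negative; Clause 5: 1 negative; Clause 6: 1 negative; Clause 7: 1 negative.
Total negative literal occurrences = 6.

6


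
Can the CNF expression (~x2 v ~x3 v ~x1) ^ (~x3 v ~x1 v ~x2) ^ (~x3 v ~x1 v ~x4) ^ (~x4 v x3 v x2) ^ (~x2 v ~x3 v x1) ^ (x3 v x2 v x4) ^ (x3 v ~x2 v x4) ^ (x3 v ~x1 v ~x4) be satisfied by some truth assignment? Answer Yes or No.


Check all 16 possible truth assignments.
Number of satisfying assignments found: 4.
The formula is satisfiable.

Yes


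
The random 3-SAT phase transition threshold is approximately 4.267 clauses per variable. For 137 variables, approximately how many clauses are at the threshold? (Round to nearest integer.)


The 3-SAT phase transition occurs at approximately 4.267 clauses per variable.
m = 4.267 * 137 = 584.579.
Rounded to nearest integer: 585.

585


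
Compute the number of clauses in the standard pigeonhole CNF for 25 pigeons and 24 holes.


The PHP encoding has two parts:
1) At-least-one-hole clauses: 25 (one per pigeon, each with 24 literals).
2) At-most-one-pigeon-per-hole clauses: 24 holes * C(25,2) = 24 * 300 = 7200.
Total clauses = 25 + 7200 = 7225.

7225


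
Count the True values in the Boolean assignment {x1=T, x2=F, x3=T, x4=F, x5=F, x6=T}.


The weight is the number of variables assigned True.
True variables: x1, x3, x6.
Weight = 3.

3


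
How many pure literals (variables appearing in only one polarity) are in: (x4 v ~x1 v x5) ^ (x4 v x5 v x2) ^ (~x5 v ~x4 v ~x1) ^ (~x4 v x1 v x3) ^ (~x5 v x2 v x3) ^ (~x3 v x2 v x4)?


A pure literal appears in only one polarity across all clauses.
Pure literals: x2 (positive only).
Count = 1.

1


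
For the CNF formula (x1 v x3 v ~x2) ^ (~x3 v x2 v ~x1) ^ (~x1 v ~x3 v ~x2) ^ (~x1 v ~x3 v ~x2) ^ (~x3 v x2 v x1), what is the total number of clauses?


Each group enclosed in parentheses joined by ^ is one clause.
Counting the conjuncts: 5 clauses.

5


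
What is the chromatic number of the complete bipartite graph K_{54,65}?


K_{54,65} is bipartite by definition: the two parts are independent sets, with every edge crossing between them.
Color all vertices in one part with color 1 and all vertices in the other part with color 2.
Since the graph has at least one edge, one color does not suffice.
Chromatic number = 2.

2


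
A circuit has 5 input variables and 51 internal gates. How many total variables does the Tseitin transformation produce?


The Tseitin transformation introduces one auxiliary variable per gate.
Total variables = inputs + gates = 5 + 51 = 56.

56


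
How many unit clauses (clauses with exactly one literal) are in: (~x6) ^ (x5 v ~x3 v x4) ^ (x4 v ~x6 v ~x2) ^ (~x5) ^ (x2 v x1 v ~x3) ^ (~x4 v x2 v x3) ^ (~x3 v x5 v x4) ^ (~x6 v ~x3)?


A unit clause contains exactly one literal.
Unit clauses found: (~x6), (~x5).
Count = 2.

2


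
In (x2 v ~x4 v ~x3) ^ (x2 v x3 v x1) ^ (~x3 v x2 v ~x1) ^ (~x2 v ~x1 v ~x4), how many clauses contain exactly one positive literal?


A definite clause has exactly one positive literal.
Clause 1: 1 positive -> definite
Clause 2: 3 positive -> not definite
Clause 3: 1 positive -> definite
Clause 4: 0 positive -> not definite
Definite clause count = 2.

2


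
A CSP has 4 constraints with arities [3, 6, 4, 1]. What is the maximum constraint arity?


The arities are: 3, 6, 4, 1.
Scan for the maximum value.
Maximum arity = 6.

6


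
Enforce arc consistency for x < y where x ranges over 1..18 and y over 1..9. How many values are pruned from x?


For the constraint x < y, x needs a supporting value in y's domain.
x can be at most 8 (one less than y's maximum).
Valid x values from domain: 8 out of 18.
Pruned = 18 - 8 = 10.

10


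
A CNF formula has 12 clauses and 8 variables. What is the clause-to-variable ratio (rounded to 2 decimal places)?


Clause-to-variable ratio = clauses / variables.
12 / 8 = 1.5.

1.5


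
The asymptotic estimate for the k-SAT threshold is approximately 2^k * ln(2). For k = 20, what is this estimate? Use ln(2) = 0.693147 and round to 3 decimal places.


Using the asymptotic formula: threshold ~ 2^k * ln(2).
2^20 = 1048576.
1048576 * 0.693147 = 726817.309.

726817.309


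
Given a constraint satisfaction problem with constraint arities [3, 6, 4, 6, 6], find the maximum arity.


The arities are: 3, 6, 4, 6, 6.
Scan for the maximum value.
Maximum arity = 6.

6


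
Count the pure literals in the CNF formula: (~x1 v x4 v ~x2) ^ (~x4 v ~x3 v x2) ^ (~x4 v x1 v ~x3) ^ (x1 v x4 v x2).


A pure literal appears in only one polarity across all clauses.
Pure literals: x3 (negative only).
Count = 1.

1


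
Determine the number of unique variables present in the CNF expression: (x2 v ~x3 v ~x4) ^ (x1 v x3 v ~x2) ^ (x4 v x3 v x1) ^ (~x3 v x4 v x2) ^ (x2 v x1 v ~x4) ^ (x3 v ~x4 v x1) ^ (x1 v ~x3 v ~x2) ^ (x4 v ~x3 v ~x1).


Identify each distinct variable in the formula.
Variables found: x1, x2, x3, x4.
Total distinct variables = 4.

4


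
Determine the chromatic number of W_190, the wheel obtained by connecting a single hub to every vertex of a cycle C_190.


W_190 consists of the cycle C_190 together with a hub vertex adjacent to every cycle vertex.
The cycle C_190 needs 2 colors (even cycle -> 2).
The hub is adjacent to every cycle vertex, so it must receive a new color distinct from all of them.
Chromatic number = 2 + 1 = 3.

3


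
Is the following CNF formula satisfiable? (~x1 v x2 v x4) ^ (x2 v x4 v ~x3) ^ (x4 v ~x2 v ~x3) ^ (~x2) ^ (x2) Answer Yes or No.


Check all 16 possible truth assignments.
Number of satisfying assignments found: 0.
The formula is unsatisfiable.

No


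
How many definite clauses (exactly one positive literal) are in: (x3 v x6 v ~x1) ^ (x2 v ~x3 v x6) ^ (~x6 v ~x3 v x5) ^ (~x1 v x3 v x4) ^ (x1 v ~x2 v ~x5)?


A definite clause has exactly one positive literal.
Clause 1: 2 positive -> not definite
Clause 2: 2 positive -> not definite
Clause 3: 1 positive -> definite
Clause 4: 2 positive -> not definite
Clause 5: 1 positive -> definite
Definite clause count = 2.

2


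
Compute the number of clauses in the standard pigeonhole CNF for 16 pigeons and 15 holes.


The PHP encoding has two parts:
1) At-least-one-hole clauses: 16 (one per pigeon, each with 15 literals).
2) At-most-one-pigeon-per-hole clauses: 15 holes * C(16,2) = 15 * 120 = 1800.
Total clauses = 16 + 1800 = 1816.

1816


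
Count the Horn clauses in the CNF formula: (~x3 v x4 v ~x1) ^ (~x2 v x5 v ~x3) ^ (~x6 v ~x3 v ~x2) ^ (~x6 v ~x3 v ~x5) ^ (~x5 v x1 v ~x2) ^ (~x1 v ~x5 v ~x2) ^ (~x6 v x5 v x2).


A Horn clause has at most one positive literal.
Clause 1: 1 positive lit(s) -> Horn
Clause 2: 1 positive lit(s) -> Horn
Clause 3: 0 positive lit(s) -> Horn
Clause 4: 0 positive lit(s) -> Horn
Clause 5: 1 positive lit(s) -> Horn
Clause 6: 0 positive lit(s) -> Horn
Clause 7: 2 positive lit(s) -> not Horn
Total Horn clauses = 6.

6


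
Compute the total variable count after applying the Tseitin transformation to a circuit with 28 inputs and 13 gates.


The Tseitin transformation introduces one auxiliary variable per gate.
Total variables = inputs + gates = 28 + 13 = 41.

41


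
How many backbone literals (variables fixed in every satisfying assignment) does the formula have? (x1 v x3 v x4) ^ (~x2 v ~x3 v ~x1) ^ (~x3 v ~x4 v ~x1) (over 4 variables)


Find all satisfying assignments: 11 model(s).
Check which variables have the same value in every model.
No variable is fixed across all models.
Backbone size = 0.

0


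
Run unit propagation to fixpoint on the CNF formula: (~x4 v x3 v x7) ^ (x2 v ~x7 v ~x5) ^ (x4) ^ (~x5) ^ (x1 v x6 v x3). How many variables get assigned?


Unit propagation repeatedly assigns the literal in any unit clause, then simplifies.
Assignments in order: x4 = T, x5 = F.
No further unit clauses remain.
Total variables assigned = 2.

2


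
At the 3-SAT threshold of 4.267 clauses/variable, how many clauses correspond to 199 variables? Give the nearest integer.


The 3-SAT phase transition occurs at approximately 4.267 clauses per variable.
m = 4.267 * 199 = 849.133.
Rounded to nearest integer: 849.

849


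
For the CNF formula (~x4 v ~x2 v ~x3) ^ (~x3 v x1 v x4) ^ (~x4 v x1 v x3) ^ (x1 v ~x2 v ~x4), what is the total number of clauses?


Each group enclosed in parentheses joined by ^ is one clause.
Counting the conjuncts: 4 clauses.

4


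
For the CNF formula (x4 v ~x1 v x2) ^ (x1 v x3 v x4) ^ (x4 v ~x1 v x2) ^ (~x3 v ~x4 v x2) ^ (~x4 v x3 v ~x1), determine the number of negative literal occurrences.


Scan each clause for negated literals.
Clause 1: 1 negative; Clause 2: 0 negative; Clause 3: 1 negative; Clause 4: 2 negative; Clause 5: 2 negative.
Total negative literal occurrences = 6.

6


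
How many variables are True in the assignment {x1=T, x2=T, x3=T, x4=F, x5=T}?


The weight is the number of variables assigned True.
True variables: x1, x2, x3, x5.
Weight = 4.

4


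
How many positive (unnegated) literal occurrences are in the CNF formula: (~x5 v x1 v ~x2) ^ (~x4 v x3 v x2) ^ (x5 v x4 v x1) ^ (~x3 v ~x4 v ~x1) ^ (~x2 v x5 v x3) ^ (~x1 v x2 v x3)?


Scan each clause for unnegated literals.
Clause 1: 1 positive; Clause 2: 2 positive; Clause 3: 3 positive; Clause 4: 0 positive; Clause 5: 2 positive; Clause 6: 2 positive.
Total positive literal occurrences = 10.

10


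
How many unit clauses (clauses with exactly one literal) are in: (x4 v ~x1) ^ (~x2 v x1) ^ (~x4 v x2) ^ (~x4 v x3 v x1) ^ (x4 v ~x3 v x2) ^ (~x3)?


A unit clause contains exactly one literal.
Unit clauses found: (~x3).
Count = 1.

1


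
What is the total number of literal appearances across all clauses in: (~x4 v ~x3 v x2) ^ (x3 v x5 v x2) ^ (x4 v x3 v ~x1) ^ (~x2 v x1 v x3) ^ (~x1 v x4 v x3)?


Clause lengths: 3, 3, 3, 3, 3.
Sum = 3 + 3 + 3 + 3 + 3 = 15.

15


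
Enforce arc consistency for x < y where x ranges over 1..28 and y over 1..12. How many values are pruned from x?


For the constraint x < y, x needs a supporting value in y's domain.
x can be at most 11 (one less than y's maximum).
Valid x values from domain: 11 out of 28.
Pruned = 28 - 11 = 17.

17


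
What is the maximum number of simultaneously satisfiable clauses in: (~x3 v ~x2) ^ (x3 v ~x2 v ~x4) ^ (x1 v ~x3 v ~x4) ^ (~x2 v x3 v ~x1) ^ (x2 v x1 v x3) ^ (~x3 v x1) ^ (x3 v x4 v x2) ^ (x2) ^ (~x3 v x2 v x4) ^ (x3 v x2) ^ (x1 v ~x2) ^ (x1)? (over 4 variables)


Enumerate all 16 truth assignments.
For each, count how many of the 12 clauses are satisfied.
The formula is not fully satisfiable, so the maximum is below 12.
Maximum simultaneously satisfiable clauses = 11.

11


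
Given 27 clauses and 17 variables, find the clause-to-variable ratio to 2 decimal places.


Clause-to-variable ratio = clauses / variables.
27 / 17 = 1.59.

1.59


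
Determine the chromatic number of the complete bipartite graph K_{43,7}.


K_{43,7} is bipartite by definition: the two parts are independent sets, with every edge crossing between them.
Color all vertices in one part with color 1 and all vertices in the other part with color 2.
Since the graph has at least one edge, one color does not suffice.
Chromatic number = 2.

2


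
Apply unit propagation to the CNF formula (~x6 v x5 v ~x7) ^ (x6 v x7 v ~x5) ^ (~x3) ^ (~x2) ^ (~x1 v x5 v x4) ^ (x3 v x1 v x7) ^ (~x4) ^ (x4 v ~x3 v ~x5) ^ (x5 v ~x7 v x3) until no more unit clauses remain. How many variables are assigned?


Unit propagation repeatedly assigns the literal in any unit clause, then simplifies.
Assignments in order: x3 = F, x2 = F, x4 = F.
No further unit clauses remain.
Total variables assigned = 3.

3


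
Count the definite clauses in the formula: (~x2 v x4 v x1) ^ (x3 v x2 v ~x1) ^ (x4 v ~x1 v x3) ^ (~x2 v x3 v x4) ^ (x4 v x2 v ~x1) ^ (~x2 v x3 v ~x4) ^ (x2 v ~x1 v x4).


A definite clause has exactly one positive literal.
Clause 1: 2 positive -> not definite
Clause 2: 2 positive -> not definite
Clause 3: 2 positive -> not definite
Clause 4: 2 positive -> not definite
Clause 5: 2 positive -> not definite
Clause 6: 1 positive -> definite
Clause 7: 2 positive -> not definite
Definite clause count = 1.

1


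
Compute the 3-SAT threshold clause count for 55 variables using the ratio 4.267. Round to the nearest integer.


The 3-SAT phase transition occurs at approximately 4.267 clauses per variable.
m = 4.267 * 55 = 234.685.
Rounded to nearest integer: 235.

235


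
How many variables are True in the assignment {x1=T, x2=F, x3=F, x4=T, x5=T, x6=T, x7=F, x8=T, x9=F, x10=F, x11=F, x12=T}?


The weight is the number of variables assigned True.
True variables: x1, x4, x5, x6, x8, x12.
Weight = 6.

6


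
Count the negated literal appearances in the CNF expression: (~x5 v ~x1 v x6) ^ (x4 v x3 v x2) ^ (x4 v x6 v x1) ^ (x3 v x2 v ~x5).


Scan each clause for negated literals.
Clause 1: 2 negative; Clause 2: 0 negative; Clause 3: 0 negative; Clause 4: 1 negative.
Total negative literal occurrences = 3.

3


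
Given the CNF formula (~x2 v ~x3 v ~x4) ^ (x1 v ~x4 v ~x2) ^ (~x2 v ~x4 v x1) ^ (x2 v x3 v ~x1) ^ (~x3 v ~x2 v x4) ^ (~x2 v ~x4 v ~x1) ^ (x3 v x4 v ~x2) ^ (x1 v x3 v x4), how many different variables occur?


Identify each distinct variable in the formula.
Variables found: x1, x2, x3, x4.
Total distinct variables = 4.

4


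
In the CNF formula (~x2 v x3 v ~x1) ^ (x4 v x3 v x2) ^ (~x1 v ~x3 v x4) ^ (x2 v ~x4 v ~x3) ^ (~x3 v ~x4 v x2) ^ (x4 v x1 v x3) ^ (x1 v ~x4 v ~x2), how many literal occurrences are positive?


Scan each clause for unnegated literals.
Clause 1: 1 positive; Clause 2: 3 positive; Clause 3: 1 positive; Clause 4: 1 positive; Clause 5: 1 positive; Clause 6: 3 positive; Clause 7: 1 positive.
Total positive literal occurrences = 11.

11


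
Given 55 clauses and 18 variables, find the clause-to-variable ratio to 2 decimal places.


Clause-to-variable ratio = clauses / variables.
55 / 18 = 3.06.

3.06


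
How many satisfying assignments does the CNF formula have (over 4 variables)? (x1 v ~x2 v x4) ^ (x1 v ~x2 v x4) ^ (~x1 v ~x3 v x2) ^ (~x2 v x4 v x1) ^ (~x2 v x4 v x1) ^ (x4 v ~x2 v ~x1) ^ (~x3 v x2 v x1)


Enumerate all 16 truth assignments over 4 variables.
Test each against every clause.
Satisfying assignments found: 8.

8
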